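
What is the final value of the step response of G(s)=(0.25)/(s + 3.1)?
FVT: lim_{t→∞} y(t) = lim_{s→0} s*Y(s) where Y(s) = G(s)/s.
= lim_{s→0} G(s) = G(0) = num(0)/den(0) = 0.25/3.1 = 0.08065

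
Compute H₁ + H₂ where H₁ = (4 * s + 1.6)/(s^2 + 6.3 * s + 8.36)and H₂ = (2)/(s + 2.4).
Parallel: H = H₁ + H₂ = (n₁·d₂ + n₂·d₁)/(d₁·d₂).
n₁·d₂ = 4*s^2 + 11.2*s + 3.84. n₂·d₁ = 2*s^2 + 12.6*s + 16.72. Sum = 6*s^2 + 23.8*s + 20.56. d₁·d₂ = s^3 + 8.7*s^2 + 23.48*s + 20.064.
H(s) = (6*s^2 + 23.8*s + 20.56)/(s^3 + 8.7*s^2 + 23.48*s + 20.064)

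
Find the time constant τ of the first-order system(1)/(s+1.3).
First-order system: τ = -1/pole. Pole = -1.3. τ = -1/(-1.3) = 0.7692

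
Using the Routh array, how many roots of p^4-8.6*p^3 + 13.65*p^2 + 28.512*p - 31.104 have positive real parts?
Routh array:
p^4: [1, 13.65, -31.104]; p^3: [-8.6, 28.512]; p^2: [16.9653, -31.104]; p^1: [12.7449]; p^0: [-31.104]
First column: [1, -8.6, 16.9653, 12.7449, -31.104]. Sign changes = RHP roots = 3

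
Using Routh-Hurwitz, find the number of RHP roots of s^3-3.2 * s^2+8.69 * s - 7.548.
Routh array:
s^3: [1, 8.69]; s^2: [-3.2, -7.548]; s^1: [6.33125]; s^0: [-7.548]
First column: [1, -3.2, 6.33125, -7.548]. Sign changes = RHP roots = 3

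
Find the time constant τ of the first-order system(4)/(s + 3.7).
First-order system: τ = -1/pole. Pole = -3.7. τ = -1/(-3.7) = 0.2703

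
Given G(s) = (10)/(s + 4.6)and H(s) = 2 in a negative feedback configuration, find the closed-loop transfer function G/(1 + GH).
Closed-loop T = G/(1+GH).
Numerator: G_num * H_den = 10.
Denominator: G_den * H_den + G_num * H_num = (s + 4.6) + (20) = s + 24.6.
T(s) = (10)/(s + 24.6)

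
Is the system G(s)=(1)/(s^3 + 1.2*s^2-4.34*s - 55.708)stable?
Denominator: s^3 + 1.2*s^2 - 4.34*s - 55.708 = (s - 3.8)(s^2 + 5*s + 14.66). Poles: -2.5 + 2.9j, -2.5 - 2.9j, 3.8. All Re(p)<0: No (unstable)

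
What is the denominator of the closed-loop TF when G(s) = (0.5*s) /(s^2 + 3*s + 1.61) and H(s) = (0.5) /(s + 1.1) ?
Characteristic poly = G_den * H_den + G_num * H_num = (s^3 + 4.1*s^2 + 4.91*s + 1.771) + (0.25*s) = s^3 + 4.1*s^2 + 5.16*s + 1.771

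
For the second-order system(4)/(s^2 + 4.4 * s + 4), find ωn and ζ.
Standard form: ωn²/(s²+2ζωn·s+ωn²).
const=4=ωn² → ωn=2, s coeff=4.4=2ζωn → ζ=1.1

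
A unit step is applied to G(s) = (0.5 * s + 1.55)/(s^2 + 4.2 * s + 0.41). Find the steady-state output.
FVT: lim_{t→∞} y(t) = lim_{s→0} s*Y(s) where Y(s) = G(s)/s.
= lim_{s→0} G(s) = G(0) = num(0)/den(0) = 1.55/0.41 = 3.78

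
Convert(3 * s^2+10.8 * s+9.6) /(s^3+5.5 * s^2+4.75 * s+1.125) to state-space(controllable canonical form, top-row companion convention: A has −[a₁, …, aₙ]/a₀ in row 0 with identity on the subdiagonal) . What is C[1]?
Reachable canonical form: C = numerator coefficients (right-aligned, zero-padded to length n).
num = 3*s^2 + 10.8*s + 9.6, C = [[3, 10.8, 9.6]].
C[1] = 10.8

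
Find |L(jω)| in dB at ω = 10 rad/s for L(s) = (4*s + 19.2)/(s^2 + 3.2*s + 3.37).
Substitute s = j*10: L(j10) = -0.0555232 - 0.432337j.
|L(j10)| = sqrt(Re² + Im²) = 0.4359.
20*log₁₀(0.4359) = -7.21 dB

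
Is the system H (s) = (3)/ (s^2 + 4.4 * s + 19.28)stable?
Denominator: s^2 + 4.4*s + 19.28. Poles: -2.2 + 3.8j, -2.2 - 3.8j. All Re(p)<0: Yes (stable)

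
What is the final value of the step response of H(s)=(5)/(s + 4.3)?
FVT: lim_{t→∞} y(t) = lim_{s→0} s*Y(s) where Y(s) = H(s)/s.
= lim_{s→0} H(s) = H(0) = num(0)/den(0) = 5/4.3 = 1.163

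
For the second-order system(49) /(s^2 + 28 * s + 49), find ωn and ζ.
Standard form: ωn²/(s²+2ζωn·s+ωn²).
const=49=ωn² → ωn=7, s coeff=28=2ζωn → ζ=2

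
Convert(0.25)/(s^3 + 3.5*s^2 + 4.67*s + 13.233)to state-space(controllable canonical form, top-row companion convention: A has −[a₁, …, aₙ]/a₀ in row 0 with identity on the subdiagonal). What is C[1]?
Reachable canonical form: C = numerator coefficients (right-aligned, zero-padded to length n).
num = 0.25, C = [[0, 0, 0.25]].
C[1] = 0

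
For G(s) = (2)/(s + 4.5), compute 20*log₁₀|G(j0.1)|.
Substitute s = j*0.1: G(j0.1) = 0.444225 - 0.00987167j.
|G(j0.1)| = sqrt(Re² + Im²) = 0.4443.
20*log₁₀(0.4443) = -7.05 dB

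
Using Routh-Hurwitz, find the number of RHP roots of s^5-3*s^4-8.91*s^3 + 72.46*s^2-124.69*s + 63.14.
Routh array:
s^5: [1, -8.91, -124.69]; s^4: [-3, 72.46, 63.14]; s^3: [15.2433, -103.643]; s^2: [52.0622, 63.14]; s^1: [-122.13]; s^0: [63.14]
First column: [1, -3, 15.2433, 52.0622, -122.13, 63.14]. Sign changes = RHP roots = 4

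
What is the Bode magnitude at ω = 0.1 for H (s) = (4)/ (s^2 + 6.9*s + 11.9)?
Substitute s = j*0.1: H(j0.1) = 0.335288 - 0.0194574j.
|H(j0.1)| = sqrt(Re² + Im²) = 0.3359.
20*log₁₀(0.3359) = -9.48 dB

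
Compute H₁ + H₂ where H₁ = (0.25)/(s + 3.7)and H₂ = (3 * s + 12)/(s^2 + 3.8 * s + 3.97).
Parallel: H = H₁ + H₂ = (n₁·d₂ + n₂·d₁)/(d₁·d₂).
n₁·d₂ = 0.25*s^2 + 0.95*s + 0.9925. n₂·d₁ = 3*s^2 + 23.1*s + 44.4. Sum = 3.25*s^2 + 24.05*s + 45.3925. d₁·d₂ = s^3 + 7.5*s^2 + 18.03*s + 14.689.
H(s) = (3.25*s^2 + 24.05*s + 45.3925)/(s^3 + 7.5*s^2 + 18.03*s + 14.689)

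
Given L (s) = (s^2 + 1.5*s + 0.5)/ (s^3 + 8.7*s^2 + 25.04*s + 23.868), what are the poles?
Set denominator = 0: s^3 + 8.7*s^2 + 25.04*s + 23.868 = (s + 2.6)(s + 2.7)(s + 3.4) = 0 → Poles: -2.6, -2.7, -3.4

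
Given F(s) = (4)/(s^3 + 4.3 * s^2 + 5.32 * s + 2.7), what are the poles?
Set denominator = 0: s^3 + 4.3*s^2 + 5.32*s + 2.7 = (s + 2.7)(s^2 + 1.6*s + 1) = 0 → Poles: -0.8 + 0.6j, -0.8 - 0.6j, -2.7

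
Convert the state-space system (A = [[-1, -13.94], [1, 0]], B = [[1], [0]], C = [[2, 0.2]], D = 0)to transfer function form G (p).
G(p) = C(pI - A)⁻¹B + D.
Characteristic polynomial det(pI - A) = p^2 + p + 13.94.
Numerator from C·adj(pI-A)·B + D·det(pI-A) = 2*p + 0.2.
G(p) = (2*p + 0.2)/(p^2 + p + 13.94)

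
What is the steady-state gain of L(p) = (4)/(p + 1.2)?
DC gain = L(0) = num(0)/den(0) = 4/1.2 = 3.333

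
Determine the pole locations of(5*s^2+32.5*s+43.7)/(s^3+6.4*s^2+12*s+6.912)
Set denominator = 0: s^3 + 6.4*s^2 + 12*s + 6.912 = (s + 1.2)(s + 1.6)(s + 3.6) = 0 → Poles: -1.2, -1.6, -3.6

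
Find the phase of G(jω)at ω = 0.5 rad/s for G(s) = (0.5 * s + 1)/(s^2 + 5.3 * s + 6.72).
Substitute s = j*0.5: G(j0.5) = 0.145908 - 0.0211217j.
∠G(j0.5) = atan2(Im, Re) = atan2(-0.0211217, 0.145908) = -8.24°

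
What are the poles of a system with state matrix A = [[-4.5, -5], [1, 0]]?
Eigenvalues solve det(λI - A) = 0.
Characteristic polynomial: λ^2 + 4.5*λ + 5 = 0.
Factor: (λ + 2)(λ + 2.5) = 0.
Roots: -2, -2.5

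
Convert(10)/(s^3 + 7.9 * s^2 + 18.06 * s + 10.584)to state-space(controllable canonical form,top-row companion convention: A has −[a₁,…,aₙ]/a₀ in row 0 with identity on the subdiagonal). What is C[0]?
Reachable canonical form: C = numerator coefficients (right-aligned, zero-padded to length n).
num = 10, C = [[0, 0, 10]].
C[0] = 0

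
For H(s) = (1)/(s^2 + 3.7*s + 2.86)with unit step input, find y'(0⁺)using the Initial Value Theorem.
IVT: y'(0⁺) = lim_{s→∞} s²·Y(s) = lim_{s→∞} s·H(s).
deg(num) = 0, deg(den) = 2, relative degree = 2 ≥ 2, so s·H(s) → 0. Initial slope = 0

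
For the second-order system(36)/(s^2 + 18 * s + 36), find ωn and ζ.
Standard form: ωn²/(s²+2ζωn·s+ωn²).
const=36=ωn² → ωn=6, s coeff=18=2ζωn → ζ=1.5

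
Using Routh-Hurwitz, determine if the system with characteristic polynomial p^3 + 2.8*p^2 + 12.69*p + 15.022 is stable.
Routh array:
p^3: [1, 12.69]; p^2: [2.8, 15.022]; p^1: [7.325]; p^0: [15.022]
First column: [1, 2.8, 7.325, 15.022]. Sign changes = 0.
Yes, stable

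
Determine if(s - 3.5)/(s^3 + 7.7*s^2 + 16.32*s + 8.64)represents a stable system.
Denominator: s^3 + 7.7*s^2 + 16.32*s + 8.64 = (s + 0.8)(s + 4.5)(s + 2.4). Poles: -0.8, -2.4, -4.5. All Re(p)<0: Yes (stable)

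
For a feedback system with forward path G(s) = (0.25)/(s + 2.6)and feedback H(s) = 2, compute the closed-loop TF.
Closed-loop T = G/(1+GH).
Numerator: G_num * H_den = 0.25.
Denominator: G_den * H_den + G_num * H_num = (s + 2.6) + (0.5) = s + 3.1.
T(s) = (0.25)/(s + 3.1)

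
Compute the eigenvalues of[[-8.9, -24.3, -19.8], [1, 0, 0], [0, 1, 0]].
Eigenvalues solve det(λI - A) = 0.
Characteristic polynomial: λ^3 + 8.9*λ^2 + 24.3*λ + 19.8 = 0.
Factor: (λ + 4.4)(λ + 3)(λ + 1.5) = 0.
Roots: -1.5, -3, -4.4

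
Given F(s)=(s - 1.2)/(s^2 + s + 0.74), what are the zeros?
Set numerator = 0: s - 1.2 = 0 → Zeros: 1.2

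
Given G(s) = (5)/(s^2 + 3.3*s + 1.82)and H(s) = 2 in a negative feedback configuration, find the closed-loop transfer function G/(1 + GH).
Closed-loop T = G/(1+GH).
Numerator: G_num * H_den = 5.
Denominator: G_den * H_den + G_num * H_num = (s^2 + 3.3*s + 1.82) + (10) = s^2 + 3.3*s + 11.82.
T(s) = (5)/(s^2 + 3.3*s + 11.82)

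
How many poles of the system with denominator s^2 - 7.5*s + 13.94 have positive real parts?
s^2 - 7.5*s + 13.94 = (s - 4.1)(s - 3.4). Poles: 3.4, 4.1. RHP poles (Re>0): 2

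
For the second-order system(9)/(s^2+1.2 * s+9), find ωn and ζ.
Standard form: ωn²/(s²+2ζωn·s+ωn²).
const=9=ωn² → ωn=3, s coeff=1.2=2ζωn → ζ=0.2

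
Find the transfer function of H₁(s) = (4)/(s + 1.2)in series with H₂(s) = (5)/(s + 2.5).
Series: H = H₁ · H₂ = (n₁·n₂)/(d₁·d₂).
Num: n₁·n₂ = 20. Den: d₁·d₂ = s^2 + 3.7*s + 3.
H(s) = (20)/(s^2 + 3.7*s + 3)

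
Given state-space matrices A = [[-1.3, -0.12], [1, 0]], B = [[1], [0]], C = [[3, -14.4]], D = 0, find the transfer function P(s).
P(s) = C(sI - A)⁻¹B + D.
Characteristic polynomial det(sI - A) = s^2 + 1.3*s + 0.12.
Numerator from C·adj(sI-A)·B + D·det(sI-A) = 3*s - 14.4.
P(s) = (3*s - 14.4)/(s^2 + 1.3*s + 0.12)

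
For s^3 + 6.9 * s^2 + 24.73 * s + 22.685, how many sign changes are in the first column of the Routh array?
Routh array:
s^3: [1, 24.73]; s^2: [6.9, 22.685]; s^1: [21.4423]; s^0: [22.685]
First column: [1, 6.9, 21.4423, 22.685]. Sign changes = 0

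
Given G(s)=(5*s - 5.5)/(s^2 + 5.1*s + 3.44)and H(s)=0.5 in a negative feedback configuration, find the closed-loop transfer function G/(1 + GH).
Closed-loop T = G/(1+GH).
Numerator: G_num * H_den = 5*s - 5.5.
Denominator: G_den * H_den + G_num * H_num = (s^2 + 5.1*s + 3.44) + (2.5*s - 2.75) = s^2 + 7.6*s + 0.69.
T(s) = (5*s - 5.5)/(s^2 + 7.6*s + 0.69)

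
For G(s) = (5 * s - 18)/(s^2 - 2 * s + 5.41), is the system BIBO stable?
Denominator: s^2 - 2*s + 5.41. Poles: 1 + 2.1j, 1 - 2.1j. All Re(p)<0: No (unstable)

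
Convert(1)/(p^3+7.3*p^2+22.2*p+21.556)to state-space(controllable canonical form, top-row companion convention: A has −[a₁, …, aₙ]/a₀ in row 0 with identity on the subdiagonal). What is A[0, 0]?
Reachable canonical form for den = p^3 + 7.3*p^2 + 22.2*p + 21.556: top row of A = -[a₁,a₂,...,aₙ]/a₀, ones on the subdiagonal, zeros elsewhere.
A = [[-7.3, -22.2, -21.556], [1, 0, 0], [0, 1, 0]].
A[0,0] = -7.3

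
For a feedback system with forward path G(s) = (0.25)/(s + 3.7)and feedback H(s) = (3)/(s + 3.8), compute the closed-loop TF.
Closed-loop T = G/(1+GH).
Numerator: G_num * H_den = 0.25*s + 0.95.
Denominator: G_den * H_den + G_num * H_num = (s^2 + 7.5*s + 14.06) + (0.75) = s^2 + 7.5*s + 14.81.
T(s) = (0.25*s + 0.95)/(s^2 + 7.5*s + 14.81)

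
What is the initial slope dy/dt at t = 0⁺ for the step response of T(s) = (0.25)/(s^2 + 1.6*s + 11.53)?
IVT: y'(0⁺) = lim_{s→∞} s²·Y(s) = lim_{s→∞} s·T(s).
deg(num) = 0, deg(den) = 2, relative degree = 2 ≥ 2, so s·T(s) → 0. Initial slope = 0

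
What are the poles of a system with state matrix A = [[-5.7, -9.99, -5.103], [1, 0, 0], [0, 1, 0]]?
Eigenvalues solve det(λI - A) = 0.
Characteristic polynomial: λ^3 + 5.7*λ^2 + 9.99*λ + 5.103 = 0.
Factor: (λ + 2.7)(λ + 0.9)(λ + 2.1) = 0.
Roots: -0.9, -2.1, -2.7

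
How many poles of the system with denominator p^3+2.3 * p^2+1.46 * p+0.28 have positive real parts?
p^3 + 2.3*p^2 + 1.46*p + 0.28 = (p + 0.5)(p + 1.4)(p + 0.4). Poles: -0.4, -0.5, -1.4. RHP poles (Re>0): 0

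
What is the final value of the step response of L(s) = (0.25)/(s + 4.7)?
FVT: lim_{t→∞} y(t) = lim_{s→0} s*Y(s) where Y(s) = L(s)/s.
= lim_{s→0} L(s) = L(0) = num(0)/den(0) = 0.25/4.7 = 0.05319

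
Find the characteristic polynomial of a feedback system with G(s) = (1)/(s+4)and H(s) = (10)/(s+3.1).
Characteristic poly = G_den * H_den + G_num * H_num = (s^2 + 7.1*s + 12.4) + (10) = s^2 + 7.1*s + 22.4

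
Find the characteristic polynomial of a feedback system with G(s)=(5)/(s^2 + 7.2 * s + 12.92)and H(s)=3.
Characteristic poly = G_den * H_den + G_num * H_num = (s^2 + 7.2*s + 12.92) + (15) = s^2 + 7.2*s + 27.92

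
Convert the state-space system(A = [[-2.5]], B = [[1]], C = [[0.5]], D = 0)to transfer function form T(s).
T(s) = C(sI - A)⁻¹B + D.
Characteristic polynomial det(sI - A) = s + 2.5.
Numerator from C·adj(sI-A)·B + D·det(sI-A) = 0.5.
T(s) = (0.5)/(s + 2.5)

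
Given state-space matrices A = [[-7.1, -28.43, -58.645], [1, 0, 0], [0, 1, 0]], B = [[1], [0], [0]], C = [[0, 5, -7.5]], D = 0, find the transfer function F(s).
F(s) = C(sI - A)⁻¹B + D.
Characteristic polynomial det(sI - A) = s^3 + 7.1*s^2 + 28.43*s + 58.645.
Numerator from C·adj(sI-A)·B + D·det(sI-A) = 5*s - 7.5.
F(s) = (5*s - 7.5)/(s^3 + 7.1*s^2 + 28.43*s + 58.645)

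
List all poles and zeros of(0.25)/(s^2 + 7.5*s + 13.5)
Set denominator = 0: s^2 + 7.5*s + 13.5 = (s + 4.5)(s + 3) = 0 → Poles: -3, -4.5
Numerator is a nonzero constant (0.25) → Zeros: none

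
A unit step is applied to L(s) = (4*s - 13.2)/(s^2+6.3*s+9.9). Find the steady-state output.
FVT: lim_{t→∞} y(t) = lim_{s→0} s*Y(s) where Y(s) = L(s)/s.
= lim_{s→0} L(s) = L(0) = num(0)/den(0) = -13.2/9.9 = -1.333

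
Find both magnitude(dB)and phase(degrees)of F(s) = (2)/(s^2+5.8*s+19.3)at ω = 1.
Substitute s = j*1: F(j1) = 0.0993135 - 0.0314764j.
|F| = 20*log₁₀(sqrt(Re²+Im²)) = -19.64 dB.
∠F = atan2(Im, Re) = -17.59°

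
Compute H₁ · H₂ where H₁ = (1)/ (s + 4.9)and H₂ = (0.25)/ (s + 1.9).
Series: H = H₁ · H₂ = (n₁·n₂)/(d₁·d₂).
Num: n₁·n₂ = 0.25. Den: d₁·d₂ = s^2 + 6.8*s + 9.31.
H(s) = (0.25)/(s^2 + 6.8*s + 9.31)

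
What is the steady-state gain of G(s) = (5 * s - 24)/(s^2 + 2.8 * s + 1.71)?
DC gain = G(0) = num(0)/den(0) = -24/1.71 = -14.04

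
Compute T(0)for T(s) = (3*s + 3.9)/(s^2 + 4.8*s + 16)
DC gain = T(0) = num(0)/den(0) = 3.9/16 = 0.2438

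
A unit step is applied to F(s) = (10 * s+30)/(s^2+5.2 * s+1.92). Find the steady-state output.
FVT: lim_{t→∞} y(t) = lim_{s→0} s*Y(s) where Y(s) = F(s)/s.
= lim_{s→0} F(s) = F(0) = num(0)/den(0) = 30/1.92 = 15.62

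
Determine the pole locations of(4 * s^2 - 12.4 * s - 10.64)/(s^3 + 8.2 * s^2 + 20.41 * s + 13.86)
Set denominator = 0: s^3 + 8.2*s^2 + 20.41*s + 13.86 = (s + 1.1)(s + 3.6)(s + 3.5) = 0 → Poles: -1.1, -3.5, -3.6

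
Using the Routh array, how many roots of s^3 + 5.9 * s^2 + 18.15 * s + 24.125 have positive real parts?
Routh array:
s^3: [1, 18.15]; s^2: [5.9, 24.125]; s^1: [14.061]; s^0: [24.125]
First column: [1, 5.9, 14.061, 24.125]. Sign changes = RHP roots = 0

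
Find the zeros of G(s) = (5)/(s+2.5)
Numerator is a nonzero constant (5) → Zeros: none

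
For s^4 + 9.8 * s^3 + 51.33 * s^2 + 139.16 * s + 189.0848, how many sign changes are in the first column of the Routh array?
Routh array:
s^4: [1, 51.33, 189.0848]; s^3: [9.8, 139.16]; s^2: [37.13, 189.0848]; s^1: [89.2534]; s^0: [189.0848]
First column: [1, 9.8, 37.13, 89.2534, 189.0848]. Sign changes = 0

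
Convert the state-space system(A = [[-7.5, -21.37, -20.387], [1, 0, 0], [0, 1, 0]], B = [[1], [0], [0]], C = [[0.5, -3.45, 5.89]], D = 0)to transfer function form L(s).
L(s) = C(sI - A)⁻¹B + D.
Characteristic polynomial det(sI - A) = s^3 + 7.5*s^2 + 21.37*s + 20.387.
Numerator from C·adj(sI-A)·B + D·det(sI-A) = 0.5*s^2 - 3.45*s + 5.89.
L(s) = (0.5*s^2 - 3.45*s + 5.89)/(s^3 + 7.5*s^2 + 21.37*s + 20.387)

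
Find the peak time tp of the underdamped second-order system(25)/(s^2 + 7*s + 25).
Standard form: ωn²/(s²+2ζωn·s+ωn²) → ωn = 5, ζ = 0.7.
ωd = ωn·√(1-ζ²) = 5·√(1-0.7²) = 3.571.
tp = π/ωd = π/3.571 = 0.8798 s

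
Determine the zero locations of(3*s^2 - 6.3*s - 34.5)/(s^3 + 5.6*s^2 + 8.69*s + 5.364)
Set numerator = 0: 3*s^2 - 6.3*s - 34.5 = 3*(s + 2.5)(s - 4.6) = 0 → Zeros: -2.5, 4.6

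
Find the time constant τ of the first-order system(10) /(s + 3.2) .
First-order system: τ = -1/pole. Pole = -3.2. τ = -1/(-3.2) = 0.3125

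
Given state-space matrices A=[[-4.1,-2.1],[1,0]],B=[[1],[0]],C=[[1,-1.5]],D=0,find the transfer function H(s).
H(s) = C(sI - A)⁻¹B + D.
Characteristic polynomial det(sI - A) = s^2 + 4.1*s + 2.1.
Numerator from C·adj(sI-A)·B + D·det(sI-A) = s - 1.5.
H(s) = (s - 1.5)/(s^2 + 4.1*s + 2.1)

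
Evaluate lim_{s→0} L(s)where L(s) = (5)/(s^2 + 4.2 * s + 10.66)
DC gain = L(0) = num(0)/den(0) = 5/10.66 = 0.469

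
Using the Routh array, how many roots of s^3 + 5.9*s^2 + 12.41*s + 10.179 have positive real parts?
Routh array:
s^3: [1, 12.41]; s^2: [5.9, 10.179]; s^1: [10.6847]; s^0: [10.179]
First column: [1, 5.9, 10.6847, 10.179]. Sign changes = RHP roots = 0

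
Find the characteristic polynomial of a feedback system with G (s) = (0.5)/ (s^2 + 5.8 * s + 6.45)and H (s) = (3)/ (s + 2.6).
Characteristic poly = G_den * H_den + G_num * H_num = (s^3 + 8.4*s^2 + 21.53*s + 16.77) + (1.5) = s^3 + 8.4*s^2 + 21.53*s + 18.27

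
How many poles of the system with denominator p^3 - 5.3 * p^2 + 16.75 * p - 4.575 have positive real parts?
p^3 - 5.3*p^2 + 16.75*p - 4.575 = (p - 0.3)(p^2 - 5*p + 15.25). Poles: 0.3, 2.5 + 3j, 2.5 - 3j. RHP poles (Re>0): 3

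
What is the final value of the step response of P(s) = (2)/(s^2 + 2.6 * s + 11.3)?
FVT: lim_{t→∞} y(t) = lim_{s→0} s*Y(s) where Y(s) = P(s)/s.
= lim_{s→0} P(s) = P(0) = num(0)/den(0) = 2/11.3 = 0.177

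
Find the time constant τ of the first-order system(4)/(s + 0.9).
First-order system: τ = -1/pole. Pole = -0.9. τ = -1/(-0.9) = 1.111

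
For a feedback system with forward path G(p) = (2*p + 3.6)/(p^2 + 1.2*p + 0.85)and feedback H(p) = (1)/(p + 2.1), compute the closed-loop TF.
Closed-loop T = G/(1+GH).
Numerator: G_num * H_den = 2*p^2 + 7.8*p + 7.56.
Denominator: G_den * H_den + G_num * H_num = (p^3 + 3.3*p^2 + 3.37*p + 1.785) + (2*p + 3.6) = p^3 + 3.3*p^2 + 5.37*p + 5.385.
T(p) = (2*p^2 + 7.8*p + 7.56)/(p^3 + 3.3*p^2 + 5.37*p + 5.385)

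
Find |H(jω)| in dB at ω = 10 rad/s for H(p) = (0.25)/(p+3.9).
Substitute p = j*10: H(j10) = 0.00846281 - 0.0216995j.
|H(j10)| = sqrt(Re² + Im²) = 0.02329.
20*log₁₀(0.02329) = -32.66 dB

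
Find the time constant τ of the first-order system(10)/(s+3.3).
First-order system: τ = -1/pole. Pole = -3.3. τ = -1/(-3.3) = 0.303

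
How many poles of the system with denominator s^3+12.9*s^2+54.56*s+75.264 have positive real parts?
s^3 + 12.9*s^2 + 54.56*s + 75.264 = (s + 4.8)(s + 4.9)(s + 3.2). Poles: -3.2, -4.8, -4.9. RHP poles (Re>0): 0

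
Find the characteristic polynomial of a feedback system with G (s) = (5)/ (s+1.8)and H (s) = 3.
Characteristic poly = G_den * H_den + G_num * H_num = (s + 1.8) + (15) = s + 16.8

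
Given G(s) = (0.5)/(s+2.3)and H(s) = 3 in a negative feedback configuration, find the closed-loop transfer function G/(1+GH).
Closed-loop T = G/(1+GH).
Numerator: G_num * H_den = 0.5.
Denominator: G_den * H_den + G_num * H_num = (s + 2.3) + (1.5) = s + 3.8.
T(s) = (0.5)/(s + 3.8)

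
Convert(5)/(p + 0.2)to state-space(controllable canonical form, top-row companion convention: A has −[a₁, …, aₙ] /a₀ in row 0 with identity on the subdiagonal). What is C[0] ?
Reachable canonical form: C = numerator coefficients (right-aligned, zero-padded to length n).
num = 5, C = [[5]].
C[0] = 5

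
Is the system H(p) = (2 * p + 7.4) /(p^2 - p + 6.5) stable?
Denominator: p^2 - p + 6.5. Poles: 0.5 + 2.5j, 0.5 - 2.5j. All Re(p)<0: No (unstable)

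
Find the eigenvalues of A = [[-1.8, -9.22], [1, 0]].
Eigenvalues solve det(λI - A) = 0.
Characteristic polynomial: λ^2 + 1.8*λ + 9.22 = 0.
Roots: -0.9 + 2.9j, -0.9 - 2.9j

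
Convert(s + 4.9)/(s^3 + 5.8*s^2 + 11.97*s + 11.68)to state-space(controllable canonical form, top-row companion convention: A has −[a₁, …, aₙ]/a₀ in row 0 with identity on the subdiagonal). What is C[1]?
Reachable canonical form: C = numerator coefficients (right-aligned, zero-padded to length n).
num = s + 4.9, C = [[0, 1, 4.9]].
C[1] = 1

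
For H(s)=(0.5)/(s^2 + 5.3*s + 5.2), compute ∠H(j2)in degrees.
Substitute s = j*2: H(j2) = 0.00527241 - 0.0465729j.
∠H(j2) = atan2(Im, Re) = atan2(-0.0465729, 0.00527241) = -83.54°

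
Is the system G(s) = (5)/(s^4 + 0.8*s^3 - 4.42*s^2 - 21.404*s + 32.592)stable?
Denominator: s^4 + 0.8*s^3 - 4.42*s^2 - 21.404*s + 32.592 = (s - 1.4)(s - 2.4)(s^2 + 4.6*s + 9.7). Poles: -2.3 + 2.1j, -2.3 - 2.1j, 1.4, 2.4. All Re(p)<0: No (unstable)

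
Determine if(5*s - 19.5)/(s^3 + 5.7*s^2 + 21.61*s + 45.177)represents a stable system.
Denominator: s^3 + 5.7*s^2 + 21.61*s + 45.177 = (s + 3.3)(s^2 + 2.4*s + 13.69). Poles: -1.2 + 3.5j, -1.2 - 3.5j, -3.3. All Re(p)<0: Yes (stable)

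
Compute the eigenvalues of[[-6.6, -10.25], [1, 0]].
Eigenvalues solve det(λI - A) = 0.
Characteristic polynomial: λ^2 + 6.6*λ + 10.25 = 0.
Factor: (λ + 2.5)(λ + 4.1) = 0.
Roots: -2.5, -4.1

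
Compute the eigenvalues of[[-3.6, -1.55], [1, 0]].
Eigenvalues solve det(λI - A) = 0.
Characteristic polynomial: λ^2 + 3.6*λ + 1.55 = 0.
Factor: (λ + 3.1)(λ + 0.5) = 0.
Roots: -0.5, -3.1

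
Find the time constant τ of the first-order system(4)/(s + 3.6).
First-order system: τ = -1/pole. Pole = -3.6. τ = -1/(-3.6) = 0.2778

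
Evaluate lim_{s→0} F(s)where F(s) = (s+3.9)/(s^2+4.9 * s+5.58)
DC gain = F(0) = num(0)/den(0) = 3.9/5.58 = 0.6989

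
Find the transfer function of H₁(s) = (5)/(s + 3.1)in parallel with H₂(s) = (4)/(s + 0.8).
Parallel: H = H₁ + H₂ = (n₁·d₂ + n₂·d₁)/(d₁·d₂).
n₁·d₂ = 5*s + 4. n₂·d₁ = 4*s + 12.4. Sum = 9*s + 16.4. d₁·d₂ = s^2 + 3.9*s + 2.48.
H(s) = (9*s + 16.4)/(s^2 + 3.9*s + 2.48)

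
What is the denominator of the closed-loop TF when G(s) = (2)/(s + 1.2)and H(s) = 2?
Characteristic poly = G_den * H_den + G_num * H_num = (s + 1.2) + (4) = s + 5.2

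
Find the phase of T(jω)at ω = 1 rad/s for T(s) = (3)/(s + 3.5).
Substitute s = j*1: T(j1) = 0.792453 - 0.226415j.
∠T(j1) = atan2(Im, Re) = atan2(-0.226415, 0.792453) = -15.95°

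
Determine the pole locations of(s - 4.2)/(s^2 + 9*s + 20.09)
Set denominator = 0: s^2 + 9*s + 20.09 = (s + 4.9)(s + 4.1) = 0 → Poles: -4.1, -4.9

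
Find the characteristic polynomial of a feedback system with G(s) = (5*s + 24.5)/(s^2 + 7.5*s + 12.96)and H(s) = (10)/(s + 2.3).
Characteristic poly = G_den * H_den + G_num * H_num = (s^3 + 9.8*s^2 + 30.21*s + 29.808) + (50*s + 245) = s^3 + 9.8*s^2 + 80.21*s + 274.808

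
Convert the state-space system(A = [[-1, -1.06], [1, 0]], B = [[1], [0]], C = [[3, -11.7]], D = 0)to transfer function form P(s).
P(s) = C(sI - A)⁻¹B + D.
Characteristic polynomial det(sI - A) = s^2 + s + 1.06.
Numerator from C·adj(sI-A)·B + D·det(sI-A) = 3*s - 11.7.
P(s) = (3*s - 11.7)/(s^2 + s + 1.06)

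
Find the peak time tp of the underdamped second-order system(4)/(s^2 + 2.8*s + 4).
Standard form: ωn²/(s²+2ζωn·s+ωn²) → ωn = 2, ζ = 0.7.
ωd = ωn·√(1-ζ²) = 2·√(1-0.7²) = 1.428.
tp = π/ωd = π/1.428 = 2.2 s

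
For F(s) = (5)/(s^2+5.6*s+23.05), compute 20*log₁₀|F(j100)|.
Substitute s = j*100: F(j100) = -0.000499581 - 2.80412e-05j.
|F(j100)| = sqrt(Re² + Im²) = 0.0005004.
20*log₁₀(0.0005004) = -66.01 dB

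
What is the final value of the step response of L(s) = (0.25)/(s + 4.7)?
FVT: lim_{t→∞} y(t) = lim_{s→0} s*Y(s) where Y(s) = L(s)/s.
= lim_{s→0} L(s) = L(0) = num(0)/den(0) = 0.25/4.7 = 0.05319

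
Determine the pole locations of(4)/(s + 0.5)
Set denominator = 0: s + 0.5 = 0 → Poles: -0.5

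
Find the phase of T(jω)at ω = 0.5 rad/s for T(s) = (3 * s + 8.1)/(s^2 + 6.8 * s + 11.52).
Substitute s = j*0.5: T(j0.5) = 0.695569 - 0.0767466j.
∠T(j0.5) = atan2(Im, Re) = atan2(-0.0767466, 0.695569) = -6.30°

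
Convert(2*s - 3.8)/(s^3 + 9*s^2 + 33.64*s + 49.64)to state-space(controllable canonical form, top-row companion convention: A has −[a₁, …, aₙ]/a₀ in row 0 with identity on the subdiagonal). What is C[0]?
Reachable canonical form: C = numerator coefficients (right-aligned, zero-padded to length n).
num = 2*s - 3.8, C = [[0, 2, -3.8]].
C[0] = 0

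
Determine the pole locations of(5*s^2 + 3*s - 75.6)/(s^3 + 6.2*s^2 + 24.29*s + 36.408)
Set denominator = 0: s^3 + 6.2*s^2 + 24.29*s + 36.408 = (s + 2.4)(s^2 + 3.8*s + 15.17) = 0 → Poles: -1.9 + 3.4j, -1.9 - 3.4j, -2.4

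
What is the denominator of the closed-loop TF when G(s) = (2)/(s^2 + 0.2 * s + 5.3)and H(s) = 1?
Characteristic poly = G_den * H_den + G_num * H_num = (s^2 + 0.2*s + 5.3) + (2) = s^2 + 0.2*s + 7.3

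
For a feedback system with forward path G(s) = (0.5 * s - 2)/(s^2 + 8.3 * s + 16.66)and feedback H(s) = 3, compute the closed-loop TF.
Closed-loop T = G/(1+GH).
Numerator: G_num * H_den = 0.5*s - 2.
Denominator: G_den * H_den + G_num * H_num = (s^2 + 8.3*s + 16.66) + (1.5*s - 6) = s^2 + 9.8*s + 10.66.
T(s) = (0.5*s - 2)/(s^2 + 9.8*s + 10.66)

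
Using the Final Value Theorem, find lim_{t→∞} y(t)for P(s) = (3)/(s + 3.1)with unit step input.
FVT: lim_{t→∞} y(t) = lim_{s→0} s*Y(s) where Y(s) = P(s)/s.
= lim_{s→0} P(s) = P(0) = num(0)/den(0) = 3/3.1 = 0.9677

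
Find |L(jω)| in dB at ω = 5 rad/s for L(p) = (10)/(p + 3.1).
Substitute p = j*5: L(j5) = 0.895695 - 1.44467j.
|L(j5)| = sqrt(Re² + Im²) = 1.7.
20*log₁₀(1.7) = 4.61 dB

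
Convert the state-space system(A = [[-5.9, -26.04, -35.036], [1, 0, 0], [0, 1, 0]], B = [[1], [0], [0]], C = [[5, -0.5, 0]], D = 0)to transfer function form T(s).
T(s) = C(sI - A)⁻¹B + D.
Characteristic polynomial det(sI - A) = s^3 + 5.9*s^2 + 26.04*s + 35.036.
Numerator from C·adj(sI-A)·B + D·det(sI-A) = 5*s^2 - 0.5*s.
T(s) = (5*s^2 - 0.5*s)/(s^3 + 5.9*s^2 + 26.04*s + 35.036)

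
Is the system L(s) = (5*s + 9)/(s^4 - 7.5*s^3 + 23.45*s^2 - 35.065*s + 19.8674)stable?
Denominator: s^4 - 7.5*s^3 + 23.45*s^2 - 35.065*s + 19.8674 = (s - 2.3)(s - 1.4)(s^2 - 3.8*s + 6.17). Poles: 1.4, 1.9 + 1.6j, 1.9 - 1.6j, 2.3. All Re(p)<0: No (unstable)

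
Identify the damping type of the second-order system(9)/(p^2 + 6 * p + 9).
Standard form: ωn²/(p²+2ζωn·p+ωn²) gives ωn=3, ζ=1.
Critically damped (ζ = 1)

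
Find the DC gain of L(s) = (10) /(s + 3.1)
DC gain = L(0) = num(0)/den(0) = 10/3.1 = 3.226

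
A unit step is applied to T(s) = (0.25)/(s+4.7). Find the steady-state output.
FVT: lim_{t→∞} y(t) = lim_{s→0} s*Y(s) where Y(s) = T(s)/s.
= lim_{s→0} T(s) = T(0) = num(0)/den(0) = 0.25/4.7 = 0.05319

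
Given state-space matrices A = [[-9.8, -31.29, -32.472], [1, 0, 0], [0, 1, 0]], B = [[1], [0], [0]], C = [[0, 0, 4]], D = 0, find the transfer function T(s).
T(s) = C(sI - A)⁻¹B + D.
Characteristic polynomial det(sI - A) = s^3 + 9.8*s^2 + 31.29*s + 32.472.
Numerator from C·adj(sI-A)·B + D·det(sI-A) = 4.
T(s) = (4)/(s^3 + 9.8*s^2 + 31.29*s + 32.472)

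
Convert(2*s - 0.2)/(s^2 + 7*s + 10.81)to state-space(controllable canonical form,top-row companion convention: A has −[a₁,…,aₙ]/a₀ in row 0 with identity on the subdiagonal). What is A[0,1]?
Reachable canonical form for den = s^2 + 7*s + 10.81: top row of A = -[a₁,a₂,...,aₙ]/a₀, ones on the subdiagonal, zeros elsewhere.
A = [[-7, -10.81], [1, 0]].
A[0,1] = -10.81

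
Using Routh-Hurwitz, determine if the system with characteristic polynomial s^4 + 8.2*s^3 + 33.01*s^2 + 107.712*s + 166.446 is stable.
Routh array:
s^4: [1, 33.01, 166.446]; s^3: [8.2, 107.712]; s^2: [19.8744, 166.446]; s^1: [39.0378]; s^0: [166.446]
First column: [1, 8.2, 19.8744, 39.0378, 166.446]. Sign changes = 0.
Yes, stable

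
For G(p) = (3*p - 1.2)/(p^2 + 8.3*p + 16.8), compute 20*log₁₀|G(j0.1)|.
Substitute p = j*0.1: G(j0.1) = -0.0704158 + 0.0213487j.
|G(j0.1)| = sqrt(Re² + Im²) = 0.07358.
20*log₁₀(0.07358) = -22.66 dB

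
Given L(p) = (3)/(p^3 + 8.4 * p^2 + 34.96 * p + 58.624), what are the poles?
Set denominator = 0: p^3 + 8.4*p^2 + 34.96*p + 58.624 = (p + 3.2)(p^2 + 5.2*p + 18.32) = 0 → Poles: -2.6 + 3.4j, -2.6 - 3.4j, -3.2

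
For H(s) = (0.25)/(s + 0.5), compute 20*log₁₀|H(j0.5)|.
Substitute s = j*0.5: H(j0.5) = 0.25 - 0.25j.
|H(j0.5)| = sqrt(Re² + Im²) = 0.3536.
20*log₁₀(0.3536) = -9.03 dB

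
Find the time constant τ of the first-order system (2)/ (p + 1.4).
First-order system: τ = -1/pole. Pole = -1.4. τ = -1/(-1.4) = 0.7143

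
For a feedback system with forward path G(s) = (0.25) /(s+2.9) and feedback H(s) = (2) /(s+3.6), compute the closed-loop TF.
Closed-loop T = G/(1+GH).
Numerator: G_num * H_den = 0.25*s + 0.9.
Denominator: G_den * H_den + G_num * H_num = (s^2 + 6.5*s + 10.44) + (0.5) = s^2 + 6.5*s + 10.94.
T(s) = (0.25*s + 0.9)/(s^2 + 6.5*s + 10.94)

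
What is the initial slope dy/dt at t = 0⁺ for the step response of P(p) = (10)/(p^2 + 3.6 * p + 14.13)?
IVT: y'(0⁺) = lim_{p→∞} p²·Y(p) = lim_{p→∞} p·P(p).
deg(num) = 0, deg(den) = 2, relative degree = 2 ≥ 2, so p·P(p) → 0. Initial slope = 0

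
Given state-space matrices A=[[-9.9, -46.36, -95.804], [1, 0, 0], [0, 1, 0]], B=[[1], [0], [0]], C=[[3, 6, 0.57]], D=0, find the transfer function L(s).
L(s) = C(sI - A)⁻¹B + D.
Characteristic polynomial det(sI - A) = s^3 + 9.9*s^2 + 46.36*s + 95.804.
Numerator from C·adj(sI-A)·B + D·det(sI-A) = 3*s^2 + 6*s + 0.57.
L(s) = (3*s^2 + 6*s + 0.57)/(s^3 + 9.9*s^2 + 46.36*s + 95.804)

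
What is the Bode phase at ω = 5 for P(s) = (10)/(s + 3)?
Substitute s = j*5: P(j5) = 0.882353 - 1.47059j.
∠P(j5) = atan2(Im, Re) = atan2(-1.47059, 0.882353) = -59.04°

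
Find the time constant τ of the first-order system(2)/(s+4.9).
First-order system: τ = -1/pole. Pole = -4.9. τ = -1/(-4.9) = 0.2041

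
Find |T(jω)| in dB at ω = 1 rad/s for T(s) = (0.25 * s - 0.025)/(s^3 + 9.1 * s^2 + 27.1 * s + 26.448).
Substitute s = j*1: T(j1) = 0.00620192 + 0.00508011j.
|T(j1)| = sqrt(Re² + Im²) = 0.008017.
20*log₁₀(0.008017) = -41.92 dB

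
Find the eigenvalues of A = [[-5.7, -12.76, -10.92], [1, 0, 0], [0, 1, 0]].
Eigenvalues solve det(λI - A) = 0.
Characteristic polynomial: λ^3 + 5.7*λ^2 + 12.76*λ + 10.92 = 0.
Factor: (λ + 2.1)(λ^2 + 3.6*λ + 5.2) = 0.
Roots: -1.8 + 1.4j, -1.8 - 1.4j, -2.1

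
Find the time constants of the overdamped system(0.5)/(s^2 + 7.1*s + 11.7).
Overdamped: real poles at -4.5, -2.6. τ = -1/pole → τ₁ = 0.2222, τ₂ = 0.3846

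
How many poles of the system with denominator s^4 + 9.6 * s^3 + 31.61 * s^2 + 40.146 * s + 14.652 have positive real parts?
s^4 + 9.6*s^3 + 31.61*s^2 + 40.146*s + 14.652 = (s + 2)(s + 0.6)(s + 3.3)(s + 3.7). Poles: -0.6, -2, -3.3, -3.7. RHP poles (Re>0): 0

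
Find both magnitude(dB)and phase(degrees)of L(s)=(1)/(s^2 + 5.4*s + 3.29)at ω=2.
Substitute s = j*2: L(j2) = -0.00606091 - 0.0921941j.
|L| = 20*log₁₀(sqrt(Re²+Im²)) = -20.69 dB.
∠L = atan2(Im, Re) = -93.76°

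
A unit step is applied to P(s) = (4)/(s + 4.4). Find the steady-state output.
FVT: lim_{t→∞} y(t) = lim_{s→0} s*Y(s) where Y(s) = P(s)/s.
= lim_{s→0} P(s) = P(0) = num(0)/den(0) = 4/4.4 = 0.9091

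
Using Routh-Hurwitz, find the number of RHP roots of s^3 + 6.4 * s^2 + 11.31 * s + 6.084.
Routh array:
s^3: [1, 11.31]; s^2: [6.4, 6.084]; s^1: [10.3594]; s^0: [6.084]
First column: [1, 6.4, 10.3594, 6.084]. Sign changes = RHP roots = 0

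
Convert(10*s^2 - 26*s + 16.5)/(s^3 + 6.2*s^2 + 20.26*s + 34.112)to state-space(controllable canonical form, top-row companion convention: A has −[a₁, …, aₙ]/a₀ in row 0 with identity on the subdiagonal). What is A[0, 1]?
Reachable canonical form for den = s^3 + 6.2*s^2 + 20.26*s + 34.112: top row of A = -[a₁,a₂,...,aₙ]/a₀, ones on the subdiagonal, zeros elsewhere.
A = [[-6.2, -20.26, -34.112], [1, 0, 0], [0, 1, 0]].
A[0,1] = -20.26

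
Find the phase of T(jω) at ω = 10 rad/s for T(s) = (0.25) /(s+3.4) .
Substitute s = j*10: T(j10) = 0.00761922 - 0.0224095j.
∠T(j10) = atan2(Im, Re) = atan2(-0.0224095, 0.00761922) = -71.22°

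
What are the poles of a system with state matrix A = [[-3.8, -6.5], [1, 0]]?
Eigenvalues solve det(λI - A) = 0.
Characteristic polynomial: λ^2 + 3.8*λ + 6.5 = 0.
Roots: -1.9 + 1.7j, -1.9 - 1.7j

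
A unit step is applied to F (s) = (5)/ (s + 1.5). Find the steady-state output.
FVT: lim_{t→∞} y(t) = lim_{s→0} s*Y(s) where Y(s) = F(s)/s.
= lim_{s→0} F(s) = F(0) = num(0)/den(0) = 5/1.5 = 3.333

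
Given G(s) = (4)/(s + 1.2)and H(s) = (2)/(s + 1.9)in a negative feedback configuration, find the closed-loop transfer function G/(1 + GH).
Closed-loop T = G/(1+GH).
Numerator: G_num * H_den = 4*s + 7.6.
Denominator: G_den * H_den + G_num * H_num = (s^2 + 3.1*s + 2.28) + (8) = s^2 + 3.1*s + 10.28.
T(s) = (4*s + 7.6)/(s^2 + 3.1*s + 10.28)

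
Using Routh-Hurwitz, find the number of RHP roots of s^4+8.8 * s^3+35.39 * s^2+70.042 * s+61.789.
Routh array:
s^4: [1, 35.39, 61.789]; s^3: [8.8, 70.042]; s^2: [27.4307, 61.789]; s^1: [50.2196]; s^0: [61.789]
First column: [1, 8.8, 27.4307, 50.2196, 61.789]. Sign changes = RHP roots = 0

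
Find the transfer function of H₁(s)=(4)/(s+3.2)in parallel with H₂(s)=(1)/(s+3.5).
Parallel: H = H₁ + H₂ = (n₁·d₂ + n₂·d₁)/(d₁·d₂).
n₁·d₂ = 4*s + 14. n₂·d₁ = s + 3.2. Sum = 5*s + 17.2. d₁·d₂ = s^2 + 6.7*s + 11.2.
H(s) = (5*s + 17.2)/(s^2 + 6.7*s + 11.2)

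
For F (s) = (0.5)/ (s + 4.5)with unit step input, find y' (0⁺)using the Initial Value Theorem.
IVT: y'(0⁺) = lim_{s→∞} s²·Y(s) = lim_{s→∞} s·F(s).
deg(num) = 0, deg(den) = 1, relative degree = 1, so s·F(s) → (leading num)/(leading den) = 0.5/1 = 0.5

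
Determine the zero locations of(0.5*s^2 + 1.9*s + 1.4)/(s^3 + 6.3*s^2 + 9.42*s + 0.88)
Set numerator = 0: 0.5*s^2 + 1.9*s + 1.4 = 0.5*(s + 1)(s + 2.8) = 0 → Zeros: -1, -2.8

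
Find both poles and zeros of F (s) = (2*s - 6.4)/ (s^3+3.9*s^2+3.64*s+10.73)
Set denominator = 0: s^3 + 3.9*s^2 + 3.64*s + 10.73 = (s + 3.7)(s^2 + 0.2*s + 2.9) = 0 → Poles: -0.1 + 1.7j, -0.1 - 1.7j, -3.7
Set numerator = 0: 2*s - 6.4 = 0 → Zeros: 3.2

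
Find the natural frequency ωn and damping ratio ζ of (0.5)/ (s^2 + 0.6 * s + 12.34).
Underdamped: complex pole -0.3 + 3.5j. ωn = |pole| = 3.513, ζ = -Re(pole)/ωn = 0.0854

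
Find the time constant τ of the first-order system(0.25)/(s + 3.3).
First-order system: τ = -1/pole. Pole = -3.3. τ = -1/(-3.3) = 0.303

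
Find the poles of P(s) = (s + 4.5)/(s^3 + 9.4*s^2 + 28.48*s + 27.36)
Set denominator = 0: s^3 + 9.4*s^2 + 28.48*s + 27.36 = (s + 2)(s + 3.8)(s + 3.6) = 0 → Poles: -2, -3.6, -3.8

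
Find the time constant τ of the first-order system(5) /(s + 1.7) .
First-order system: τ = -1/pole. Pole = -1.7. τ = -1/(-1.7) = 0.5882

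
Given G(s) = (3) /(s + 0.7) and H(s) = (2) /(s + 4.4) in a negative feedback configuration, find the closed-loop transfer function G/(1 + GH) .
Closed-loop T = G/(1+GH).
Numerator: G_num * H_den = 3*s + 13.2.
Denominator: G_den * H_den + G_num * H_num = (s^2 + 5.1*s + 3.08) + (6) = s^2 + 5.1*s + 9.08.
T(s) = (3*s + 13.2)/(s^2 + 5.1*s + 9.08)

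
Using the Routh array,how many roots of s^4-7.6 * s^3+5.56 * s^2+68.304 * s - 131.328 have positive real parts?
Routh array:
s^4: [1, 5.56, -131.328]; s^3: [-7.6, 68.304]; s^2: [14.5474, -131.328]; s^1: [-0.305852]; s^0: [-131.328]
First column: [1, -7.6, 14.5474, -0.305852, -131.328]. Sign changes = RHP roots = 3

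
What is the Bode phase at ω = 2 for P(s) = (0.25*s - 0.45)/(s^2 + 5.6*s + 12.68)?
Substitute s = j*2: P(j2) = 0.00843699 + 0.0467172j.
∠P(j2) = atan2(Im, Re) = atan2(0.0467172, 0.00843699) = 79.76°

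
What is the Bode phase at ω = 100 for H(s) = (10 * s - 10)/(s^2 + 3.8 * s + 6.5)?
Substitute s = j*100: H(j100) = 0.00479866 - 0.0998826j.
∠H(j100) = atan2(Im, Re) = atan2(-0.0998826, 0.00479866) = -87.25°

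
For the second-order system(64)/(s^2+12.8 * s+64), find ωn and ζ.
Standard form: ωn²/(s²+2ζωn·s+ωn²).
const=64=ωn² → ωn=8, s coeff=12.8=2ζωn → ζ=0.8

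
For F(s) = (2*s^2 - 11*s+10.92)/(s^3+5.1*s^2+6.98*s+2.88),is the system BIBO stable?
Denominator: s^3 + 5.1*s^2 + 6.98*s + 2.88 = (s + 1)(s + 3.2)(s + 0.9). Poles: -0.9, -1, -3.2. All Re(p)<0: Yes (stable)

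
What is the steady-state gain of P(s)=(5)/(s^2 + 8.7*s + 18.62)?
DC gain = P(0) = num(0)/den(0) = 5/18.62 = 0.2685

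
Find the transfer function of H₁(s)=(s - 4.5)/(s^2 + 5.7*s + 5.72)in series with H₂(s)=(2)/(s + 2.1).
Series: H = H₁ · H₂ = (n₁·n₂)/(d₁·d₂).
Num: n₁·n₂ = 2*s - 9. Den: d₁·d₂ = s^3 + 7.8*s^2 + 17.69*s + 12.012.
H(s) = (2*s - 9)/(s^3 + 7.8*s^2 + 17.69*s + 12.012)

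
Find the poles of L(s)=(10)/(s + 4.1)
Set denominator = 0: s + 4.1 = 0 → Poles: -4.1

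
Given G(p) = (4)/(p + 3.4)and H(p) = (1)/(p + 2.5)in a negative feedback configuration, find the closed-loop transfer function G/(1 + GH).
Closed-loop T = G/(1+GH).
Numerator: G_num * H_den = 4*p + 10.
Denominator: G_den * H_den + G_num * H_num = (p^2 + 5.9*p + 8.5) + (4) = p^2 + 5.9*p + 12.5.
T(p) = (4*p + 10)/(p^2 + 5.9*p + 12.5)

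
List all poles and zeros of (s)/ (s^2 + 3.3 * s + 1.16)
Set denominator = 0: s^2 + 3.3*s + 1.16 = (s + 2.9)(s + 0.4) = 0 → Poles: -0.4, -2.9
Set numerator = 0: s = 0 → Zeros: 0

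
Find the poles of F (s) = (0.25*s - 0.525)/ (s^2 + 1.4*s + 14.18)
Set denominator = 0: s^2 + 1.4*s + 14.18 = 0 → Poles: -0.7 + 3.7j, -0.7 - 3.7j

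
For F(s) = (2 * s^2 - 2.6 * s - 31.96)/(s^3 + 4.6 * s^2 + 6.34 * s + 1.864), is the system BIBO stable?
Denominator: s^3 + 4.6*s^2 + 6.34*s + 1.864 = (s + 0.4)(s^2 + 4.2*s + 4.66). Poles: -0.4, -2.1 + 0.5j, -2.1 - 0.5j. All Re(p)<0: Yes (stable)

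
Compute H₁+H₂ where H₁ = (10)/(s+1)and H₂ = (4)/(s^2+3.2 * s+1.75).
Parallel: H = H₁ + H₂ = (n₁·d₂ + n₂·d₁)/(d₁·d₂).
n₁·d₂ = 10*s^2 + 32*s + 17.5. n₂·d₁ = 4*s + 4. Sum = 10*s^2 + 36*s + 21.5. d₁·d₂ = s^3 + 4.2*s^2 + 4.95*s + 1.75.
H(s) = (10*s^2 + 36*s + 21.5)/(s^3 + 4.2*s^2 + 4.95*s + 1.75)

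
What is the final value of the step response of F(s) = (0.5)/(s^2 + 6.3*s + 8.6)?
FVT: lim_{t→∞} y(t) = lim_{s→0} s*Y(s) where Y(s) = F(s)/s.
= lim_{s→0} F(s) = F(0) = num(0)/den(0) = 0.5/8.6 = 0.05814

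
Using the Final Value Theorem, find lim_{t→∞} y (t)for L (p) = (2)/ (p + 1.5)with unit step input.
FVT: lim_{t→∞} y(t) = lim_{p→0} p*Y(p) where Y(p) = L(p)/p.
= lim_{p→0} L(p) = L(0) = num(0)/den(0) = 2/1.5 = 1.333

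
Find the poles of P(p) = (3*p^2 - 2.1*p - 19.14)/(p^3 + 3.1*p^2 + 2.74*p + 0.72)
Set denominator = 0: p^3 + 3.1*p^2 + 2.74*p + 0.72 = (p + 0.8)(p + 1.8)(p + 0.5) = 0 → Poles: -0.5, -0.8, -1.8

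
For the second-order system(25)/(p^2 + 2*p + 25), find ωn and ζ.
Standard form: ωn²/(p²+2ζωn·p+ωn²).
const=25=ωn² → ωn=5, p coeff=2=2ζωn → ζ=0.2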